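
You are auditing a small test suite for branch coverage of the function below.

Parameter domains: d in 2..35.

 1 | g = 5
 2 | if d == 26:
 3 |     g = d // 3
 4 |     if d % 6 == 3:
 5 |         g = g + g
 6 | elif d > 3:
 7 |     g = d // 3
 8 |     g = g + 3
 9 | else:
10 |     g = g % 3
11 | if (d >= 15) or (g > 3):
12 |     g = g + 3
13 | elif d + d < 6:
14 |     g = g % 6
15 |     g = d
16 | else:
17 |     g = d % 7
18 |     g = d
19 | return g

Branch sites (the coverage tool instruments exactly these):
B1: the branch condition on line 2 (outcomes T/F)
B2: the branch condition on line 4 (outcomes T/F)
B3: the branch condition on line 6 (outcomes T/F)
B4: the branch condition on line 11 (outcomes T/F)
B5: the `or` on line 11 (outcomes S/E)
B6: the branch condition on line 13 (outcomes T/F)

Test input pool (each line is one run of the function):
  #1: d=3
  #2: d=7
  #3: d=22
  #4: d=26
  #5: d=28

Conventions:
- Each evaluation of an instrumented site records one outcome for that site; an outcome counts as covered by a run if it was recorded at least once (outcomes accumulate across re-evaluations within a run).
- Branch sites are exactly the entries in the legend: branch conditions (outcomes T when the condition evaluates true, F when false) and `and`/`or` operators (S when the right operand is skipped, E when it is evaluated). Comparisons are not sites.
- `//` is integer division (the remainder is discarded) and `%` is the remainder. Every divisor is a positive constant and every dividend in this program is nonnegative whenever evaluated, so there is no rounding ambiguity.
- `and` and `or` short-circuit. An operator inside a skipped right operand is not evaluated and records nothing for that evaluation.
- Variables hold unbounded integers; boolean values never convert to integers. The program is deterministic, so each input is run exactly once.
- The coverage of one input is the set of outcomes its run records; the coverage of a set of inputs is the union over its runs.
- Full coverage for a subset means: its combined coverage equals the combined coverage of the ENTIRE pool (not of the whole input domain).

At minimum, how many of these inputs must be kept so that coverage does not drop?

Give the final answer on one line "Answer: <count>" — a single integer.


#1 (d=3) -> B1->F, B3->F, B5->E, B4->F, B6->F; covered: B1=F, B3=F, B4=F, B5=E, B6=F
#2 (d=7) -> B1->F, B3->T, B5->E, B4->T; covered: B1=F, B3=T, B4=T, B5=E
#3 (d=22) -> B1->F, B3->T, B5->S, B4->T; covered: B1=F, B3=T, B4=T, B5=S
#4 (d=26) -> B1->T, B2->F, B5->S, B4->T; covered: B1=T, B2=F, B4=T, B5=S
#5 (d=28) -> B1->F, B3->T, B5->S, B4->T; covered: B1=F, B3=T, B4=T, B5=S
together the pool reaches 10 outcomes: B1=T, B1=F, B2=F, B3=T, B3=F, B4=T, B4=F, B5=S, B5=E, B6=F
every size-1 subset falls short of the 10 outcomes (best: 5/10)
every size-2 subset falls short of the 10 outcomes (best: 9/10)
the canonical winner is {1, 2, 4}: size 3, full 10-outcome coverage, earliest index list among size-3 covers
Answer: 3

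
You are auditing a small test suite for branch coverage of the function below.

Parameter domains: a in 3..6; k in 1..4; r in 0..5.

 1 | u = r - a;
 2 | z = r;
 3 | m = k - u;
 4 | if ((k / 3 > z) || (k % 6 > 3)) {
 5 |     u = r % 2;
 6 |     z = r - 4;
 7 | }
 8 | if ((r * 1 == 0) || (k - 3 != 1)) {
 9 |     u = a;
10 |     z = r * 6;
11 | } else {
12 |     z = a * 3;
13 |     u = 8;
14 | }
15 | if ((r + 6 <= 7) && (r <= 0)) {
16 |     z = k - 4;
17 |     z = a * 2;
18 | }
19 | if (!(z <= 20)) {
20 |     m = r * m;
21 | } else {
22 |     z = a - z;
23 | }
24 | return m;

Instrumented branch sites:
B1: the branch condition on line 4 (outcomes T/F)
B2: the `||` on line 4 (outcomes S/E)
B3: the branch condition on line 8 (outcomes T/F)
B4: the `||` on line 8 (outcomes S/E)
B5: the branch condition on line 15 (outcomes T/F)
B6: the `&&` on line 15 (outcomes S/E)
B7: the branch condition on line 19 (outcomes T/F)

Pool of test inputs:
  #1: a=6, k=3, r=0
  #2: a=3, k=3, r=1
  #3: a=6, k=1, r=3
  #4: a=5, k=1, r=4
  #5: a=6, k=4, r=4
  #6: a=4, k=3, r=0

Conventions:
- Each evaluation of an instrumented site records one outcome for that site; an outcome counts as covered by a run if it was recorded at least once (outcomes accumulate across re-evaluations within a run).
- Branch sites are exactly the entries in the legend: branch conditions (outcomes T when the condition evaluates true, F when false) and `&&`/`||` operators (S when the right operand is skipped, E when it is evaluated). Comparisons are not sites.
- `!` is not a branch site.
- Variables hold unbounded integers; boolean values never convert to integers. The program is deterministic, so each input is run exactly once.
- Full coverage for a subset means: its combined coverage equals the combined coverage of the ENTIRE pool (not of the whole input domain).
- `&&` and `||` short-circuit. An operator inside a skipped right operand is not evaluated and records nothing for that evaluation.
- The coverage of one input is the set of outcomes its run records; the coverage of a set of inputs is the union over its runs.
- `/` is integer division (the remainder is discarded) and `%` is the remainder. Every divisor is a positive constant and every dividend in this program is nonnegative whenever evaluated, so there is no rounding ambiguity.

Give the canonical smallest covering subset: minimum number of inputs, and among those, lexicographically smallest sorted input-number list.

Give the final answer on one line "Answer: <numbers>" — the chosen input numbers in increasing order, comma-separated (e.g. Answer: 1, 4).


run #1 (a=6, k=3, r=0) records B1=T, B2=S, B3=T, B4=S, B5=T, B6=E, B7=F
run #2 (a=3, k=3, r=1) records B1=F, B2=E, B3=T, B4=E, B5=F, B6=E, B7=F
run #3 (a=6, k=1, r=3) records B1=F, B2=E, B3=T, B4=E, B5=F, B6=S, B7=F
run #4 (a=5, k=1, r=4) records B1=F, B2=E, B3=T, B4=E, B5=F, B6=S, B7=T
run #5 (a=6, k=4, r=4) records B1=T, B2=E, B3=F, B4=E, B5=F, B6=S, B7=F
run #6 (a=4, k=3, r=0) records B1=T, B2=S, B3=T, B4=S, B5=T, B6=E, B7=F
the full pool covers 14 outcomes: B1=T, B1=F, B2=S, B2=E, B3=T, B3=F, B4=S, B4=E, B5=T, B5=F, B6=S, B6=E, B7=T, B7=F
checked all size-1 subsets: none covers 14 outcomes (max 7/14)
checked all size-2 subsets: none covers 14 outcomes (max 13/14)
size 3: inputs {1, 4, 5} cover all 14 outcomes, and no lexicographically smaller subset of this size does
Answer: 1, 4, 5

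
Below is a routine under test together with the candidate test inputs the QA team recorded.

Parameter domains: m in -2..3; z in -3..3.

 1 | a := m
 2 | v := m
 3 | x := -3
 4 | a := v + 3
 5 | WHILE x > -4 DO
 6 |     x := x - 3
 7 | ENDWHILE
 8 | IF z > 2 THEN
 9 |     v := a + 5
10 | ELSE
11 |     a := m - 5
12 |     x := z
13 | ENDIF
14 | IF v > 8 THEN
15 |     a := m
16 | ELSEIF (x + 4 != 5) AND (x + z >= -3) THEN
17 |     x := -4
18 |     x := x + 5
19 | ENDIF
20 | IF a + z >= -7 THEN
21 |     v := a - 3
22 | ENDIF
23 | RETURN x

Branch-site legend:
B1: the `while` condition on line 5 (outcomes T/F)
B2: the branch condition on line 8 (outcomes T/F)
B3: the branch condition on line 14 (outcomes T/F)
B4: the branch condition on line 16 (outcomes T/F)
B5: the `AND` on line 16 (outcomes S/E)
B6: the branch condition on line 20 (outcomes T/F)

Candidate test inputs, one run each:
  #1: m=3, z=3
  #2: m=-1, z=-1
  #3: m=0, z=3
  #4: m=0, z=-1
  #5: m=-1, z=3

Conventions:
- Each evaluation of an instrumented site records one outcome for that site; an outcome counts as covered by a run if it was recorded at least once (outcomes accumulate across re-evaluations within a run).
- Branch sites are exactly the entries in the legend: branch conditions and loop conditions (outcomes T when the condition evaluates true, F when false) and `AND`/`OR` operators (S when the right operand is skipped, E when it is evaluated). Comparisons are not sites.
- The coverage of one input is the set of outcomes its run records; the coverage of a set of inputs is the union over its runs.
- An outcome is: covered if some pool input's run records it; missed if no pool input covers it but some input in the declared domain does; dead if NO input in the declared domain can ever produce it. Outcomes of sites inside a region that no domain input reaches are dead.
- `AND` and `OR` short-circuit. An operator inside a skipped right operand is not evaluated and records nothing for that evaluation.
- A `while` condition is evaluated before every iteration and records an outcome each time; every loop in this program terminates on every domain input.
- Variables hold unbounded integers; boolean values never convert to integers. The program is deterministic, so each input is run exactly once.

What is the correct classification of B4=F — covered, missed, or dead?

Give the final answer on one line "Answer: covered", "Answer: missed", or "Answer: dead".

no pool input records B4=F
but domain input (m=-2, z=-3) does record it -> reachable, so missed

Answer: missed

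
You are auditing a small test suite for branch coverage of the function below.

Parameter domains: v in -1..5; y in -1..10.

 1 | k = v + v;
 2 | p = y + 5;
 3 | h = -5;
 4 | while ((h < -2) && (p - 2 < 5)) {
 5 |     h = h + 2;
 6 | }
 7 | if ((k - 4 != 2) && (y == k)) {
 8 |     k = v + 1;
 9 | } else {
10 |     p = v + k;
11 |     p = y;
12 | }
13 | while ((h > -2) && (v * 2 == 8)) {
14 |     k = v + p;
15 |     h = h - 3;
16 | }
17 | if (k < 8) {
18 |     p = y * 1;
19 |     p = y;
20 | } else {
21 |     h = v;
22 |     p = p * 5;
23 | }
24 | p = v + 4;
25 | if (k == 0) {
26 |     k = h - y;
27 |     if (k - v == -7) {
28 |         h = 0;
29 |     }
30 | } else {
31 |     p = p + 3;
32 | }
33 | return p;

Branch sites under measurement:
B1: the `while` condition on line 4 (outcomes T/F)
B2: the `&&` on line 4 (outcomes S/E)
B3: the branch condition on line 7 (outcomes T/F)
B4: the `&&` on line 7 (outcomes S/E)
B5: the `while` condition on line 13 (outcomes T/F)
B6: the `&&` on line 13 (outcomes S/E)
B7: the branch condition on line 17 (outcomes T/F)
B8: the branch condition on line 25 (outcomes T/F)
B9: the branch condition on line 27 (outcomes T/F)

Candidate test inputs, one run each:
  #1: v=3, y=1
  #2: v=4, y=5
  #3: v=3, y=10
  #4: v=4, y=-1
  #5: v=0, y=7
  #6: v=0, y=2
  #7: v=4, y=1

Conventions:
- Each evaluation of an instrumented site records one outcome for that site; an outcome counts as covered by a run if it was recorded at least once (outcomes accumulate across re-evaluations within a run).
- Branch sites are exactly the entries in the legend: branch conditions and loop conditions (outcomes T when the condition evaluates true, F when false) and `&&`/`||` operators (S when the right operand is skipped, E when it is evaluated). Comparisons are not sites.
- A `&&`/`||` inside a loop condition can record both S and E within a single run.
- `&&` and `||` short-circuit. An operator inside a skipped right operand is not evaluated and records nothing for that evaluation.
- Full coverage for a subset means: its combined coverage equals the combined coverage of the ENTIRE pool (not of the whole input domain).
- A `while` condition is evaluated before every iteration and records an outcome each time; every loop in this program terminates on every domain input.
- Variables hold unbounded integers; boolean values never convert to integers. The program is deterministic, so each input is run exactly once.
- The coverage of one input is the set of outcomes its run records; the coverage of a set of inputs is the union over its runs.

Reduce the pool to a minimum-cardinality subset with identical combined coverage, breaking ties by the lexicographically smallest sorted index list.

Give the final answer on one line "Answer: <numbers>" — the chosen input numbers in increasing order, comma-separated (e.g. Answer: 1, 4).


run #1 (v=3, y=1) runs B2->E, B1->T, B2->E, B1->T, B2->S, B1->F, B4->S, B3->F, B6->E, B5->F, B7->T, B8->F; records B1=T, B1=F, B2=S, B2=E, B3=F, B4=S, B5=F, B6=E, B7=T, B8=F
run #2 (v=4, y=5) runs B2->E, B1->F, B4->E, B3->F, B6->S, B5->F, B7->F, B8->F; records B1=F, B2=E, B3=F, B4=E, B5=F, B6=S, B7=F, B8=F
run #3 (v=3, y=10) runs B2->E, B1->F, B4->S, B3->F, B6->S, B5->F, B7->T, B8->F; records B1=F, B2=E, B3=F, B4=S, B5=F, B6=S, B7=T, B8=F
run #4 (v=4, y=-1) runs B2->E, B1->T, B2->E, B1->T, B2->S, B1->F, B4->E, B3->F, B6->E, B5->T, B6->S, B5->F, B7->T, B8->F; records B1=T, B1=F, B2=S, B2=E, B3=F, B4=E, B5=T, B5=F, B6=S, B6=E, B7=T, B8=F
run #5 (v=0, y=7) runs B2->E, B1->F, B4->E, B3->F, B6->S, B5->F, B7->T, B8->T, B9->F; records B1=F, B2=E, B3=F, B4=E, B5=F, B6=S, B7=T, B8=T, B9=F
run #6 (v=0, y=2) runs B2->E, B1->F, B4->E, B3->F, B6->S, B5->F, B7->T, B8->T, B9->T; records B1=F, B2=E, B3=F, B4=E, B5=F, B6=S, B7=T, B8=T, B9=T
run #7 (v=4, y=1) runs B2->E, B1->T, B2->E, B1->T, B2->S, B1->F, B4->E, B3->F, B6->E, B5->T, B6->S, B5->F, B7->T, B8->F; records B1=T, B1=F, B2=S, B2=E, B3=F, B4=E, B5=T, B5=F, B6=S, B6=E, B7=T, B8=F
together the pool reaches 17 outcomes: B1=T, B1=F, B2=S, B2=E, B3=F, B4=S, B4=E, B5=T, B5=F, B6=S, B6=E, B7=T, B7=F, B8=T, B8=F, B9=T, B9=F
no size-1 subset reaches all 17 outcomes (best union: 12/17)
no size-2 subset reaches all 17 outcomes (best union: 14/17)
no size-3 subset reaches all 17 outcomes (best union: 15/17)
no size-4 subset reaches all 17 outcomes (best union: 16/17)
the canonical winner is {1, 2, 4, 5, 6}: size 5, full 17-outcome coverage, earliest index list among size-5 covers
Answer: 1, 2, 4, 5, 6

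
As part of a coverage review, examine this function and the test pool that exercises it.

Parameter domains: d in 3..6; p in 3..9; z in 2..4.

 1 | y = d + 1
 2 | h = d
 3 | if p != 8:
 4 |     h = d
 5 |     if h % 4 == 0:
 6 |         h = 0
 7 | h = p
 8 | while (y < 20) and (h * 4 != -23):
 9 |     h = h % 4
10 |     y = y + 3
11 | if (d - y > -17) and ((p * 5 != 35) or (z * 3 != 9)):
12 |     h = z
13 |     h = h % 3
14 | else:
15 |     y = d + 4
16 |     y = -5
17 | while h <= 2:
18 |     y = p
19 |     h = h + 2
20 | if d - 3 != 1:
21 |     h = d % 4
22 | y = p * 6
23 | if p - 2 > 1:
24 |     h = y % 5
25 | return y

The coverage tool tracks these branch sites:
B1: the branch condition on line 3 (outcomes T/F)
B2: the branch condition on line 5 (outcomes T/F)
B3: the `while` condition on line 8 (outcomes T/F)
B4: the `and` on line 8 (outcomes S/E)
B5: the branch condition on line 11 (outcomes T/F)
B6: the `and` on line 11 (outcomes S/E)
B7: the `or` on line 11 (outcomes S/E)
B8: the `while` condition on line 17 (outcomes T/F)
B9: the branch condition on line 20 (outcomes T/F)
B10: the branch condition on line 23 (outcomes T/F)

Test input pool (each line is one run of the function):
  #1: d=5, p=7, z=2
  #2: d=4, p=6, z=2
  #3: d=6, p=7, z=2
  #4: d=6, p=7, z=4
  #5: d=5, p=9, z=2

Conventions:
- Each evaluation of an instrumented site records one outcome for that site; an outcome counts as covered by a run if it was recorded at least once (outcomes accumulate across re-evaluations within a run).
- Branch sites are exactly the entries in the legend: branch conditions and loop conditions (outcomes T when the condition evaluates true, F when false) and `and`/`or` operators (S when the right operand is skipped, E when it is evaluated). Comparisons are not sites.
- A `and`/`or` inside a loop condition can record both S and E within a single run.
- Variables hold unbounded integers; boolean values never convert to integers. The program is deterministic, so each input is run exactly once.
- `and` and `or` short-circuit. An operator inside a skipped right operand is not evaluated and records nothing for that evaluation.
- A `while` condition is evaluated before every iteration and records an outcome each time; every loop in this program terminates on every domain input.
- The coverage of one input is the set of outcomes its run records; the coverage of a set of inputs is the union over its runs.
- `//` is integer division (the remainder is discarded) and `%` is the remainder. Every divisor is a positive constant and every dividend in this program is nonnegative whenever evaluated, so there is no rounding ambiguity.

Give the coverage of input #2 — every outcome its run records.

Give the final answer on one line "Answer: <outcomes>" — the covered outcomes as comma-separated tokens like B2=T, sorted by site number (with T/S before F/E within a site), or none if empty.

Event log for input #2 (d=4, p=6, z=2):
  B1->T, B2->T, B4->E, B3->T, B4->E, B3->T, B4->E, B3->T, B4->E, B3->T
  B4->E, B3->T, B4->S, B3->F, B6->E, B7->S, B5->T, B8->T, B8->F, B9->F
  B10->T
as a set, this run covers: B1=T, B2=T, B3=T, B3=F, B4=S, B4=E, B5=T, B6=E, B7=S, B8=T, B8=F, B9=F, B10=T

Answer: B1=T, B2=T, B3=T, B3=F, B4=S, B4=E, B5=T, B6=E, B7=S, B8=T, B8=F, B9=F, B10=T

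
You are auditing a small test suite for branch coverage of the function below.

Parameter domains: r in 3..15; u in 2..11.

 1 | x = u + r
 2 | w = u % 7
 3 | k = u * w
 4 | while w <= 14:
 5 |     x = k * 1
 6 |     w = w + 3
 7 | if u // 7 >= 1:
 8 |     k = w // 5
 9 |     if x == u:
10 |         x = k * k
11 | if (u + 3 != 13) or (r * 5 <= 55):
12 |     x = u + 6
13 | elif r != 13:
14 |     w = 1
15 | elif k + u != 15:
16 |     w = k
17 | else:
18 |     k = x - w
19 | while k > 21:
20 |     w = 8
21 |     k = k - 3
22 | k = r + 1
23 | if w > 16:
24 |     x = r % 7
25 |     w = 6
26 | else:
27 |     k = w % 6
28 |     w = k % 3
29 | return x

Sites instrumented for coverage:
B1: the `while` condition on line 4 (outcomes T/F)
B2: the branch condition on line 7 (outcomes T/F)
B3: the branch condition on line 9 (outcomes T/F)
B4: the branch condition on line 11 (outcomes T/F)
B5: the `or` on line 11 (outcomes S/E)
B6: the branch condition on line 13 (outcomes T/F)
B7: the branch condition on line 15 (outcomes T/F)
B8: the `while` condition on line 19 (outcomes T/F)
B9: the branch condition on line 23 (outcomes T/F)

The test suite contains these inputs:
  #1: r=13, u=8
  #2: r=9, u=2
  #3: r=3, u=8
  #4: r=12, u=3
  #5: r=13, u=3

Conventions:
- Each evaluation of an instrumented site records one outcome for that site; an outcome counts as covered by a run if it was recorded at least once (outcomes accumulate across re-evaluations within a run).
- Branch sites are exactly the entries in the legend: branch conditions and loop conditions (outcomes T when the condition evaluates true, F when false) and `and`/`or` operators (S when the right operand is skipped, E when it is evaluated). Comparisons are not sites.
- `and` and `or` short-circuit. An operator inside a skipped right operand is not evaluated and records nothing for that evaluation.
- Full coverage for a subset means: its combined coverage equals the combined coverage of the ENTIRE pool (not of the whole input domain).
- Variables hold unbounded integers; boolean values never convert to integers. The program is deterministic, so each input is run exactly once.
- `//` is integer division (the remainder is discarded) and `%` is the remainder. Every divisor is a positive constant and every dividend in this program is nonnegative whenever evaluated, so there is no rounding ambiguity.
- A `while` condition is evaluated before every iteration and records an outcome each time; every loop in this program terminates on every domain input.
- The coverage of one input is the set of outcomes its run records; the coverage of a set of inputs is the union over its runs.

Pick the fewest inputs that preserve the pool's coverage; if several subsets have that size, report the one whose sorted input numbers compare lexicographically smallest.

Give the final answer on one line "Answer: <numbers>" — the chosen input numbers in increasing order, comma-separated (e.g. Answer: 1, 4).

run #1 (r=13, u=8) runs B1->T, B1->T, B1->T, B1->T, B1->T, B1->F, B2->T, B3->T, B5->S, B4->T, B8->F, B9->F; records B1=T, B1=F, B2=T, B3=T, B4=T, B5=S, B8=F, B9=F
run #2 (r=9, u=2) runs B1->T, B1->T, B1->T, B1->T, B1->T, B1->F, B2->F, B5->S, B4->T, B8->F, B9->T; records B1=T, B1=F, B2=F, B4=T, B5=S, B8=F, B9=T
run #3 (r=3, u=8) runs B1->T, B1->T, B1->T, B1->T, B1->T, B1->F, B2->T, B3->T, B5->S, B4->T, B8->F, B9->F; records B1=T, B1=F, B2=T, B3=T, B4=T, B5=S, B8=F, B9=F
run #4 (r=12, u=3) runs B1->T, B1->T, B1->T, B1->T, B1->F, B2->F, B5->S, B4->T, B8->F, B9->F; records B1=T, B1=F, B2=F, B4=T, B5=S, B8=F, B9=F
run #5 (r=13, u=3) runs B1->T, B1->T, B1->T, B1->T, B1->F, B2->F, B5->S, B4->T, B8->F, B9->F; records B1=T, B1=F, B2=F, B4=T, B5=S, B8=F, B9=F
union over all inputs: B1=T, B1=F, B2=T, B2=F, B3=T, B4=T, B5=S, B8=F, B9=T, B9=F (10 outcomes)
every size-1 subset falls short of the 10 outcomes (best: 8/10)
at size 2, {1, 2} reaches all 10 outcomes; every lexicographically earlier size-2 subset fails

Answer: 1, 2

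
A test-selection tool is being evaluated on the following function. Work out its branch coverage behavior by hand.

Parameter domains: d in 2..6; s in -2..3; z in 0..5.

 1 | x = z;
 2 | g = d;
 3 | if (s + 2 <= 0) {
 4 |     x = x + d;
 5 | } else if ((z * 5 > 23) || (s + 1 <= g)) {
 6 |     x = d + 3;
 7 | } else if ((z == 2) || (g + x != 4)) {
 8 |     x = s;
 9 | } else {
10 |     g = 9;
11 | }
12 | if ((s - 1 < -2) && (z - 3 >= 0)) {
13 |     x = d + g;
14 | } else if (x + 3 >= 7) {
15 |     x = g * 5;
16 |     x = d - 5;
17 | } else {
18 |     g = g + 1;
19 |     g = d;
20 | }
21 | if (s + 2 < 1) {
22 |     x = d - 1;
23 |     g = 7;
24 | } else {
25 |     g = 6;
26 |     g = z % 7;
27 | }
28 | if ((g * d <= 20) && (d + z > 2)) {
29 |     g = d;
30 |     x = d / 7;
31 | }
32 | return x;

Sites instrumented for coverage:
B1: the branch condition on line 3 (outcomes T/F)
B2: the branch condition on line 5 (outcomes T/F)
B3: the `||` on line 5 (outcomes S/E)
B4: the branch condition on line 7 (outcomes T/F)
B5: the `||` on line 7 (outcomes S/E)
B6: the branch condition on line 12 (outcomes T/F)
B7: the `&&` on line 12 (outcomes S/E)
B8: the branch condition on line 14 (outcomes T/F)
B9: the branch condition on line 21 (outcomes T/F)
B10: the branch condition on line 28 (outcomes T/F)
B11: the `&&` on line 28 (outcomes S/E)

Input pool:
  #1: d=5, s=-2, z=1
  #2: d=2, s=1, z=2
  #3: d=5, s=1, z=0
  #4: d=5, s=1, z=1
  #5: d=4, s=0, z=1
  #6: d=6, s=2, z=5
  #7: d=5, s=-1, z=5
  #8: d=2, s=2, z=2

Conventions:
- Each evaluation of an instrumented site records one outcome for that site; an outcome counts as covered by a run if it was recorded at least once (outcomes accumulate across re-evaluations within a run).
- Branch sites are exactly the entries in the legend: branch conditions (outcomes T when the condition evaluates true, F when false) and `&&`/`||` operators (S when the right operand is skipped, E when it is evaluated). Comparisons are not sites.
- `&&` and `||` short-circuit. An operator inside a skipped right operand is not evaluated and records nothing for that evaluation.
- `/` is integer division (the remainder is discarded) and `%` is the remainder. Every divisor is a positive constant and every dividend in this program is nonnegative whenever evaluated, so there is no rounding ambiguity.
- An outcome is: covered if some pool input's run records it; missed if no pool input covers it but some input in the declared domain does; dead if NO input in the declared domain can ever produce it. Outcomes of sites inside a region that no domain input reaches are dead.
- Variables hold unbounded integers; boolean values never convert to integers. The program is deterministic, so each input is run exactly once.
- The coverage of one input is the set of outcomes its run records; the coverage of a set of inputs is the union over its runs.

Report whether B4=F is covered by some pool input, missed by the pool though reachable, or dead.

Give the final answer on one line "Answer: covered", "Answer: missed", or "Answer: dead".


no pool input records B4=F
but domain input (d=3, s=3, z=1) does record it -> reachable, so missed
Answer: missed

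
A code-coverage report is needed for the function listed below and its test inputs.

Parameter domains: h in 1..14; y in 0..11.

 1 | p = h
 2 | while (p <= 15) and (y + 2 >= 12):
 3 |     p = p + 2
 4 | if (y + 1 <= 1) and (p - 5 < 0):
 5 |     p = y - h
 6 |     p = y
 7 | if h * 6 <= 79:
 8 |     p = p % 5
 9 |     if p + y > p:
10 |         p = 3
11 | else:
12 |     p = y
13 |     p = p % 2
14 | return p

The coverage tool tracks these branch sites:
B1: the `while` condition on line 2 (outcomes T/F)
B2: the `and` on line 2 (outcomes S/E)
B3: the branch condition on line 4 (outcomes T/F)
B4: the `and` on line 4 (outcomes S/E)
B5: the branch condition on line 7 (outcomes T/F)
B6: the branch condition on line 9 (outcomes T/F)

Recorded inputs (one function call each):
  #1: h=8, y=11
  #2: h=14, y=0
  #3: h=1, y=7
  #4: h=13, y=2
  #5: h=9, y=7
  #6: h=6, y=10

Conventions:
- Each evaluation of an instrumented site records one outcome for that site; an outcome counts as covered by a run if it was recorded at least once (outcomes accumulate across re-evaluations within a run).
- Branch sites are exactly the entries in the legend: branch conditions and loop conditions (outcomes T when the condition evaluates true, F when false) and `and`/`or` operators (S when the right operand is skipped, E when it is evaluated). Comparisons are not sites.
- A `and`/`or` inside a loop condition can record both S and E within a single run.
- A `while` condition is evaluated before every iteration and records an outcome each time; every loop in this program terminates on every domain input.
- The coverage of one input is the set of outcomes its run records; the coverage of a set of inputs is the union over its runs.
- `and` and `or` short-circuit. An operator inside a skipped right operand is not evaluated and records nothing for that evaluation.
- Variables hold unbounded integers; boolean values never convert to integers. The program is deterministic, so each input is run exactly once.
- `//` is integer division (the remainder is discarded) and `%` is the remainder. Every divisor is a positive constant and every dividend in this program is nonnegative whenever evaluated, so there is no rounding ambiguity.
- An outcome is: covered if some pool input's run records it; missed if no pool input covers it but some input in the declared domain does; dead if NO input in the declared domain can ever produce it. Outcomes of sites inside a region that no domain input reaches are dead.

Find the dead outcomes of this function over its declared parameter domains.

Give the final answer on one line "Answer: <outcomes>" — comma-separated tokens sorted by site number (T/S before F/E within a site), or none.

exhaustive pass over the 168-input domain:
  reachable outcomes have witnesses, e.g. B1=T (e.g. h=1, y=10), B1=F (e.g. h=1, y=0), B2=S (e.g. h=1, y=10), B2=E (e.g. h=1, y=0)

Answer: none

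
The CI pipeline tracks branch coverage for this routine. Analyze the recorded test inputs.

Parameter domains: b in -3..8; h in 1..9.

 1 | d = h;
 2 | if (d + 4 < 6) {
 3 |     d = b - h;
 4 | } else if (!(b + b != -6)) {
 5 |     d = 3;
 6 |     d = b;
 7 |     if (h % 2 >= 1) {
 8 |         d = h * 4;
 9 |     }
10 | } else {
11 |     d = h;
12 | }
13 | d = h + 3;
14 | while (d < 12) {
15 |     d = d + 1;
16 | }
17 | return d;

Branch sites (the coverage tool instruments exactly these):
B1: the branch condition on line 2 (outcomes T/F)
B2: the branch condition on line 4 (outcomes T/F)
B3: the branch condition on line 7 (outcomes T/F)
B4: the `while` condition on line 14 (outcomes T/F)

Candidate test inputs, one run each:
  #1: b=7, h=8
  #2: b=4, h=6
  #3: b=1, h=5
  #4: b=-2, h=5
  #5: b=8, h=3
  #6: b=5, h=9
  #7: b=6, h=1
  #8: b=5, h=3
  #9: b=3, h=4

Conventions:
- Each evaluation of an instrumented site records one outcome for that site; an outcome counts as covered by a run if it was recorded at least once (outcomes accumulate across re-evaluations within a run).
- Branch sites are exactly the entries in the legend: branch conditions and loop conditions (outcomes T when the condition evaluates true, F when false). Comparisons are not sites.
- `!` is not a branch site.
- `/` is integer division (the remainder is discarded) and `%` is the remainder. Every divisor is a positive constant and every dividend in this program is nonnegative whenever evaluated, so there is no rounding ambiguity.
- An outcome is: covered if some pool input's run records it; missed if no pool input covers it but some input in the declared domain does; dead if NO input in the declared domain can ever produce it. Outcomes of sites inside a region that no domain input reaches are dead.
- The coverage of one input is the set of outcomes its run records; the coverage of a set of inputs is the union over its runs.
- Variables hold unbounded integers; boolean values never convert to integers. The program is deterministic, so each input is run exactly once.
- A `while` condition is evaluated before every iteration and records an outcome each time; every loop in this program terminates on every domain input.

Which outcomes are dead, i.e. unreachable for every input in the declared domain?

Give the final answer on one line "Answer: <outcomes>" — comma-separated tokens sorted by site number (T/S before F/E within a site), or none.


sweeping the full domain (108 inputs) for each outcome:
  reachable outcomes have witnesses, e.g. B1=T (e.g. b=-3, h=1), B1=F (e.g. b=-3, h=2), B2=T (e.g. b=-3, h=2), B2=F (e.g. b=-2, h=2)
Answer: none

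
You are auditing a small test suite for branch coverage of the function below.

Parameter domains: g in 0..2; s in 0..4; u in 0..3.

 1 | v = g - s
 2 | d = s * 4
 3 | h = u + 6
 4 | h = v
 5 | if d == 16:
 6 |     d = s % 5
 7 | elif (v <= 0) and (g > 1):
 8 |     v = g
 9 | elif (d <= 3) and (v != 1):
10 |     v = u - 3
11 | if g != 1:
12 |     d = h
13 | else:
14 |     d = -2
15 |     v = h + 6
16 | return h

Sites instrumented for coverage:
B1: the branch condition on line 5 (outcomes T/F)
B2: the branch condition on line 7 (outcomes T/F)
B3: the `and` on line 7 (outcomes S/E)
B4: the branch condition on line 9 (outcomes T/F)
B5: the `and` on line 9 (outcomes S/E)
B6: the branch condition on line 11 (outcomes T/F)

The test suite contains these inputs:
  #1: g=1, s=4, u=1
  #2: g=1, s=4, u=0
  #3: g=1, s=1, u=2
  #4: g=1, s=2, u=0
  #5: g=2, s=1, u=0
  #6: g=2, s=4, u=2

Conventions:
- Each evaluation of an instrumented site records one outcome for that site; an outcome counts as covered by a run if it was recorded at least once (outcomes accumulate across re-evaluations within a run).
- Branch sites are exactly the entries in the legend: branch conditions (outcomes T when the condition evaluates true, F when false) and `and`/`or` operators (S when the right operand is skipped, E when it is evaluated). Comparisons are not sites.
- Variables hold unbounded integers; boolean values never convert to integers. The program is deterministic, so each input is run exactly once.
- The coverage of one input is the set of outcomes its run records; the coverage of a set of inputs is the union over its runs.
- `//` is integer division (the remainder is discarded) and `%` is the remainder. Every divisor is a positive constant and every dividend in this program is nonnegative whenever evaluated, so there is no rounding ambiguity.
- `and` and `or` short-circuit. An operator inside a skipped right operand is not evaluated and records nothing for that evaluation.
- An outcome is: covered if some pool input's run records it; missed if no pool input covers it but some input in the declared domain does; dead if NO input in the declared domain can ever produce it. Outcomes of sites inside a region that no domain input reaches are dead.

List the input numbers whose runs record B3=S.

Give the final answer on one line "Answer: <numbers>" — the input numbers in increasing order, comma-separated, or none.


input #1 (g=1, s=4, u=1): does not produce B3=S
input #2 (g=1, s=4, u=0): does not produce B3=S
input #3 (g=1, s=1, u=2): does not produce B3=S
input #4 (g=1, s=2, u=0): does not produce B3=S
input #5 (g=2, s=1, u=0): produces B3=S
input #6 (g=2, s=4, u=2): does not produce B3=S
Answer: 5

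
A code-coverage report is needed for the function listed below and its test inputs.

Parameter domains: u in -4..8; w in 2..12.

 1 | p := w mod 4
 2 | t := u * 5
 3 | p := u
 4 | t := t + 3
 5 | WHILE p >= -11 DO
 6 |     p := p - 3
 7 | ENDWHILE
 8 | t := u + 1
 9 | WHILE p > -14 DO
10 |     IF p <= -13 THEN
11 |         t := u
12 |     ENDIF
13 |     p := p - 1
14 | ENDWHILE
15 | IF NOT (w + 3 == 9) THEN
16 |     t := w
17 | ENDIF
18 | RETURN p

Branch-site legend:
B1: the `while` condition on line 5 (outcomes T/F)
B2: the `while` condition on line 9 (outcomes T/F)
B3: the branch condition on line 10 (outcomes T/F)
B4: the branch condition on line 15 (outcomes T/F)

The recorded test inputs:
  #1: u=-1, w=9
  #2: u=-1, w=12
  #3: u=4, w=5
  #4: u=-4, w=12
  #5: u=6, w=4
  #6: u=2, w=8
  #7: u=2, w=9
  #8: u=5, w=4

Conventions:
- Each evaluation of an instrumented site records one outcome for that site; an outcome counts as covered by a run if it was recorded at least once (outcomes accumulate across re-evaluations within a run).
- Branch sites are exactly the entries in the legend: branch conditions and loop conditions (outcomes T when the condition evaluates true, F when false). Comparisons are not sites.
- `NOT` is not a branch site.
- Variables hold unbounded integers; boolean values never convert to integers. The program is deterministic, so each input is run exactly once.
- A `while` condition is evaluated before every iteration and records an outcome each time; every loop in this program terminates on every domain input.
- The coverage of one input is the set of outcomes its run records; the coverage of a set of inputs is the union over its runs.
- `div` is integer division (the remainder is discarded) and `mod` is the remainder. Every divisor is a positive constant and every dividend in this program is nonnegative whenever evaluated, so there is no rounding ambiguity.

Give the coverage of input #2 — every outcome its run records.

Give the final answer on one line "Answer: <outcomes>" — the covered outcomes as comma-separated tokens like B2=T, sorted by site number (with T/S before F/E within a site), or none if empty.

Event log for input #2 (u=-1, w=12):
  B1->T, B1->T, B1->T, B1->T, B1->F, B2->T, B3->T, B2->F, B4->T
deduplicating events, the covered set is: B1=T, B1=F, B2=T, B2=F, B3=T, B4=T

Answer: B1=T, B1=F, B2=T, B2=F, B3=T, B4=T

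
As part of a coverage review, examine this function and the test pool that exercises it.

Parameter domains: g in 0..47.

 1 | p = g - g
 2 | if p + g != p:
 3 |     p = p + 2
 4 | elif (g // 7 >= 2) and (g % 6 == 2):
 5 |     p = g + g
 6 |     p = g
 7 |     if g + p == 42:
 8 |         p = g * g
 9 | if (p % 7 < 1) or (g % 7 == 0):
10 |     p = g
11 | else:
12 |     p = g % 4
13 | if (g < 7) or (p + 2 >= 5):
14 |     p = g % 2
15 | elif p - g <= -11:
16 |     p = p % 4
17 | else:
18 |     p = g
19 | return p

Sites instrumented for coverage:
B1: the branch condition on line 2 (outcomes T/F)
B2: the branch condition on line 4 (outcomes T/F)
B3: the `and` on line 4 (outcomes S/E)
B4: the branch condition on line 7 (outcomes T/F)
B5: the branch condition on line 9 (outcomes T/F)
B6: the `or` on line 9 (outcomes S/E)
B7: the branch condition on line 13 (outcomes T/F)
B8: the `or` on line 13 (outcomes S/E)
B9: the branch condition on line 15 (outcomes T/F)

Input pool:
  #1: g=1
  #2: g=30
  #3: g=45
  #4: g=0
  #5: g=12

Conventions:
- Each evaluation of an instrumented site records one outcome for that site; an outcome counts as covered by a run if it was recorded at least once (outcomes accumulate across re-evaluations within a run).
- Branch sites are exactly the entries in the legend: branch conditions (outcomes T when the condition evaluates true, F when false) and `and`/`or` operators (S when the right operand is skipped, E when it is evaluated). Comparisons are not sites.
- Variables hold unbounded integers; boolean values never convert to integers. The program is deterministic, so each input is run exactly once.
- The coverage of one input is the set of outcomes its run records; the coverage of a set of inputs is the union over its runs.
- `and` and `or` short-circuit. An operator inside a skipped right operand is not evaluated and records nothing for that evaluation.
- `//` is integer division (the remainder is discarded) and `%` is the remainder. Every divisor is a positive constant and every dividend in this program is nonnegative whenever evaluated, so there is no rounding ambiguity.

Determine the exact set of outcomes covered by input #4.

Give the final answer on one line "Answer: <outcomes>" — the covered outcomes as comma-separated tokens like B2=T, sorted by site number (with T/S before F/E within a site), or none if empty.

Running input #4 (g=0), event by event:
  B1->F, B3->S, B2->F, B6->S, B5->T, B8->S, B7->T
as a set, this run covers: B1=F, B2=F, B3=S, B5=T, B6=S, B7=T, B8=S

Answer: B1=F, B2=F, B3=S, B5=T, B6=S, B7=T, B8=S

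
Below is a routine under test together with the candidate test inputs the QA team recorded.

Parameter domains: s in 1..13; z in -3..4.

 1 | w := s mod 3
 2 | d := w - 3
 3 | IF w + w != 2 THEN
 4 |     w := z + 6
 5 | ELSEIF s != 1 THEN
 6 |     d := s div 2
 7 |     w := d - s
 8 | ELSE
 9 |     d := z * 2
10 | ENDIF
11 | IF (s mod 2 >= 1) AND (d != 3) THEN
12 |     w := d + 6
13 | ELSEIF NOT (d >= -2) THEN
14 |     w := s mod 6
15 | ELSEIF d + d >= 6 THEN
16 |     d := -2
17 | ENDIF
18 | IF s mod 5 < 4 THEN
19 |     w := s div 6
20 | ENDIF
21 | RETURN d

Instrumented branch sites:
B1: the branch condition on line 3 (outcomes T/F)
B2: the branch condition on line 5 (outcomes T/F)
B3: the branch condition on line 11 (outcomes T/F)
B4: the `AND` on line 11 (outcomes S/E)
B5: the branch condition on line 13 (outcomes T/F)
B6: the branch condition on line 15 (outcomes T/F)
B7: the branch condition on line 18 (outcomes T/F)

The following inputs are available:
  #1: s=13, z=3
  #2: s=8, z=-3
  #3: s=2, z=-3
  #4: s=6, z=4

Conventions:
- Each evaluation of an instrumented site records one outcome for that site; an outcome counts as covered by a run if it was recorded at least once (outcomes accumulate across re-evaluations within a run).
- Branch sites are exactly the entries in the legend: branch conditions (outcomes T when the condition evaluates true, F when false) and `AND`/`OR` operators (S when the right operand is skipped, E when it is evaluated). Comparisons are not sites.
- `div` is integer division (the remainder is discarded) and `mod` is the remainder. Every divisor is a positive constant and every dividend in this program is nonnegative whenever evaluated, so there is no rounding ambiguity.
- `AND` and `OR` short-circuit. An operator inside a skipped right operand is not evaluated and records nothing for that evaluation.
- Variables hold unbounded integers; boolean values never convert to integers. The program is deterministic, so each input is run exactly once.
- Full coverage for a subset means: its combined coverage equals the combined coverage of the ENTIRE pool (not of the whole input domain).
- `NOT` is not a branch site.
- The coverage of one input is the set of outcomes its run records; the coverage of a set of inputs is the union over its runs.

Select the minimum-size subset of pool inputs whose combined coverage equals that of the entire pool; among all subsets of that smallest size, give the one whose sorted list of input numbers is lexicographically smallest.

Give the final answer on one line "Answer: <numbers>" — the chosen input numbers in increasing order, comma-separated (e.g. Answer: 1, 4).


input #1, s=13, z=3: outcomes B1=F, B2=T, B3=T, B4=E, B7=T
input #2, s=8, z=-3: outcomes B1=T, B3=F, B4=S, B5=F, B6=F, B7=T
input #3, s=2, z=-3: outcomes B1=T, B3=F, B4=S, B5=F, B6=F, B7=T
input #4, s=6, z=4: outcomes B1=T, B3=F, B4=S, B5=T, B7=T
together the pool reaches 11 outcomes: B1=T, B1=F, B2=T, B3=T, B3=F, B4=S, B4=E, B5=T, B5=F, B6=F, B7=T
checked all size-1 subsets: none covers 11 outcomes (max 6/11)
checked all size-2 subsets: none covers 11 outcomes (max 10/11)
size 3: inputs {1, 2, 4} cover all 11 outcomes, and no lexicographically smaller subset of this size does
Answer: 1, 2, 4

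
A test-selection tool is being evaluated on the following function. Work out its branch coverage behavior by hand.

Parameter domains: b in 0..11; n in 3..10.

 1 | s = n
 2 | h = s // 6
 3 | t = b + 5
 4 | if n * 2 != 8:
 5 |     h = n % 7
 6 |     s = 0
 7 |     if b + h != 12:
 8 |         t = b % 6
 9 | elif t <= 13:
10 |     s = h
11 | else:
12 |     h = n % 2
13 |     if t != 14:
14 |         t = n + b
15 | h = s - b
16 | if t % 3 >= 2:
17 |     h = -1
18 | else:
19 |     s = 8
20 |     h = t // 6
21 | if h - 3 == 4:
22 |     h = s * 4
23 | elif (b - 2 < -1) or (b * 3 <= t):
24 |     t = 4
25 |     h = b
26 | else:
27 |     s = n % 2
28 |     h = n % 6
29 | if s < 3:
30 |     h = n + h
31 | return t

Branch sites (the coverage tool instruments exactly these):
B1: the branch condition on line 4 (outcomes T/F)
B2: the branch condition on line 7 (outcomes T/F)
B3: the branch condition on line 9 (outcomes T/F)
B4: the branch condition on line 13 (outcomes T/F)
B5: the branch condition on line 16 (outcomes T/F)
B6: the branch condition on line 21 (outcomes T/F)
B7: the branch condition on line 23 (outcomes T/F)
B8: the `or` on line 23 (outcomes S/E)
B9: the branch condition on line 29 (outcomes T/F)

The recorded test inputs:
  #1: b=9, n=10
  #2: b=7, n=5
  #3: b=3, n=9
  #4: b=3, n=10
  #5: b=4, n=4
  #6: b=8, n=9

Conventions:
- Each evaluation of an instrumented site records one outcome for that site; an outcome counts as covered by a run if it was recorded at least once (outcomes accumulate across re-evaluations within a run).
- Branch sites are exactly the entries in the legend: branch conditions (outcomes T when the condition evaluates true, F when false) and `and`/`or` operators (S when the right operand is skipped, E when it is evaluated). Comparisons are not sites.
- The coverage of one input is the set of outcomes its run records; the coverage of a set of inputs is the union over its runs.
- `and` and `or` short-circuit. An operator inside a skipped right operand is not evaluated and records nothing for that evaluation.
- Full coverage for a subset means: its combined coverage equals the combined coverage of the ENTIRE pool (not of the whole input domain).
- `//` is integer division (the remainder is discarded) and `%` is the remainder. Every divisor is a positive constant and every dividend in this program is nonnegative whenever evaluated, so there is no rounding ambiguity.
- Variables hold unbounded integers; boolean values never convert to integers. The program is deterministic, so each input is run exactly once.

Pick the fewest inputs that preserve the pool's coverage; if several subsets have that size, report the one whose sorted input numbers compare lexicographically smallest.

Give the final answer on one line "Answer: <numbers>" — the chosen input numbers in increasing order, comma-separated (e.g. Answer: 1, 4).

test 1 (b=9, n=10) fires B1->T, B2->F, B5->T, B6->F, B8->E, B7->F, B9->T; hits B1=T, B2=F, B5=T, B6=F, B7=F, B8=E, B9=T
test 2 (b=7, n=5) fires B1->T, B2->F, B5->F, B6->F, B8->E, B7->F, B9->T; hits B1=T, B2=F, B5=F, B6=F, B7=F, B8=E, B9=T
test 3 (b=3, n=9) fires B1->T, B2->T, B5->F, B6->F, B8->E, B7->F, B9->T; hits B1=T, B2=T, B5=F, B6=F, B7=F, B8=E, B9=T
test 4 (b=3, n=10) fires B1->T, B2->T, B5->F, B6->F, B8->E, B7->F, B9->T; hits B1=T, B2=T, B5=F, B6=F, B7=F, B8=E, B9=T
test 5 (b=4, n=4) fires B1->F, B3->T, B5->F, B6->F, B8->E, B7->F, B9->T; hits B1=F, B3=T, B5=F, B6=F, B7=F, B8=E, B9=T
test 6 (b=8, n=9) fires B1->T, B2->T, B5->T, B6->F, B8->E, B7->F, B9->T; hits B1=T, B2=T, B5=T, B6=F, B7=F, B8=E, B9=T
union over all inputs: B1=T, B1=F, B2=T, B2=F, B3=T, B5=T, B5=F, B6=F, B7=F, B8=E, B9=T (11 outcomes)
size 1 is not enough: best union over all size-1 subsets is 7/11
size 2 is not enough: best union over all size-2 subsets is 10/11
the canonical winner is {1, 3, 5}: size 3, full 11-outcome coverage, earliest index list among size-3 covers

Answer: 1, 3, 5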